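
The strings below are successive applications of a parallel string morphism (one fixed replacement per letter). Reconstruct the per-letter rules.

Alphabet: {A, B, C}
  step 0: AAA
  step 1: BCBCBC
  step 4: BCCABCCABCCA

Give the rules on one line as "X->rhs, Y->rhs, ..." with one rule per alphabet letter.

A->BC, B->C, C->A

  step 0 ⇒ step 1: AAA ⇒ BC·BC·BC
    A ↦ BC
    B ↦ C  (constrained at step 1)
    C ↦ A  (constrained at step 1)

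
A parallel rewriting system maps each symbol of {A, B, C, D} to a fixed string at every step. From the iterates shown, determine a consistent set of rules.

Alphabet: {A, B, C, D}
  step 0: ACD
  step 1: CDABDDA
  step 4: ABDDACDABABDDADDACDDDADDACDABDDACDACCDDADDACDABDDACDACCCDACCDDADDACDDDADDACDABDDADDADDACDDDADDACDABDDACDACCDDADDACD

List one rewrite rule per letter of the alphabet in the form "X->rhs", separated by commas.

  step 0 ⇒ step 1: ACD ⇒ CD·AB·DDA
    A ↦ CD
    C ↦ AB
    D ↦ DDA
    B ↦ ACC  (constrained at step 1)

A->CD, B->ACC, C->AB, D->DDA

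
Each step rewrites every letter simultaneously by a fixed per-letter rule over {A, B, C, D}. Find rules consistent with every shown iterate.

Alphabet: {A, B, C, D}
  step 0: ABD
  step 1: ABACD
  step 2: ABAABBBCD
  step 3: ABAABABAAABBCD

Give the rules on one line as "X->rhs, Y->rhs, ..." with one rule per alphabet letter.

  step 2 ⇒ step 3: ABAABBBCD ⇒ AB·A·AB·AB·A·A·A·BB·CD
    A ↦ AB
    B ↦ A
    C ↦ BB
    D ↦ CD

A->AB, B->A, C->BB, D->CD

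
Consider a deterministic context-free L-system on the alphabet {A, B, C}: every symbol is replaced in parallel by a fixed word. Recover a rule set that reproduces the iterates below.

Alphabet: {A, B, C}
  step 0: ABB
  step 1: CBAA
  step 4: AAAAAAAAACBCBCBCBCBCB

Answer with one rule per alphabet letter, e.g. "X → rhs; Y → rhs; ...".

  step 0 ⇒ step 1: ABB ⇒ CB·A·A
    A ↦ CB
    B ↦ A
    C ↦ AA  (constrained at step 1)

A->CB, B->A, C->AA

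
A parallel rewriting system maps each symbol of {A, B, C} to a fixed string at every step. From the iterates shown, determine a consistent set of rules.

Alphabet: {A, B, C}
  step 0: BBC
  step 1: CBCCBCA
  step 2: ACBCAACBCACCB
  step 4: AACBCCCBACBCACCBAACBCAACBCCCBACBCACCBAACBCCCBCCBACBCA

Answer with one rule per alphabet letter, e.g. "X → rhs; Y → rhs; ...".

A->CCB, B->CBC, C->A

  step 1 ⇒ step 2: CBCCBCA ⇒ A·CBC·A·A·CBC·A·CCB
    A ↦ CCB
    B ↦ CBC
    C ↦ A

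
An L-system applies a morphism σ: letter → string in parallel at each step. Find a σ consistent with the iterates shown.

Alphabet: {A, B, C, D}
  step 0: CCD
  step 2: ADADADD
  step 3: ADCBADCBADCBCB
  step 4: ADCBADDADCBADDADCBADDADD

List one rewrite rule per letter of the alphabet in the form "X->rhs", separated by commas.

  step 3 ⇒ step 4: ADCBADCBADCBCB ⇒ AD·CB·A·DD·AD·CB·A·DD·AD·CB·A·DD·A·DD
    A ↦ AD
    B ↦ DD
    C ↦ A
    D ↦ CB

A->AD, B->DD, C->A, D->CB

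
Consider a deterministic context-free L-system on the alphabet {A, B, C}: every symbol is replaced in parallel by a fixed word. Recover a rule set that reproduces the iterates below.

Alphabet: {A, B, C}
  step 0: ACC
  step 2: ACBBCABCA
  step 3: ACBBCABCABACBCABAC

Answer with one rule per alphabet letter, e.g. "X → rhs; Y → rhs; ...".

  step 2 ⇒ step 3: ACBBCABCA ⇒ AC·B·BCA·BCA·B·AC·BCA·B·AC
    A ↦ AC
    B ↦ BCA
    C ↦ B

A->AC, B->BCA, C->B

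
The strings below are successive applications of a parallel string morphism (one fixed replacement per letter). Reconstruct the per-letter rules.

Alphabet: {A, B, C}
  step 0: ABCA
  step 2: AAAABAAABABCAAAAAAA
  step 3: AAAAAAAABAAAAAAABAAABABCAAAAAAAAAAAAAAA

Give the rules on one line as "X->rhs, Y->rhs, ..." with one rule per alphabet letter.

A->AA, B->BA, C->BCA

  step 2 ⇒ step 3: AAAABAAABABCAAAAAAA ⇒ AA·AA·AA·AA·BA·AA·AA·AA·BA·AA·BA·BCA·AA·AA·AA·AA·AA·AA·AA
    A ↦ AA
    B ↦ BA
    C ↦ BCA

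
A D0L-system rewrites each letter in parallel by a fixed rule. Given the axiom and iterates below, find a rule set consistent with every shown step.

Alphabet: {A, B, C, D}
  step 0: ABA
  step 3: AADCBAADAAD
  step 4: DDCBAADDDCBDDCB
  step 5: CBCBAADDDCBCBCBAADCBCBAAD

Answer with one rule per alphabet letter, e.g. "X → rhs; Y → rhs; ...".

A->D, B->AD, C->A, D->CB

  step 4 ⇒ step 5: DDCBAADDDCBDDCB ⇒ CB·CB·A·AD·D·D·CB·CB·CB·A·AD·CB·CB·A·AD
    A ↦ D
    B ↦ AD
    C ↦ A
    D ↦ CB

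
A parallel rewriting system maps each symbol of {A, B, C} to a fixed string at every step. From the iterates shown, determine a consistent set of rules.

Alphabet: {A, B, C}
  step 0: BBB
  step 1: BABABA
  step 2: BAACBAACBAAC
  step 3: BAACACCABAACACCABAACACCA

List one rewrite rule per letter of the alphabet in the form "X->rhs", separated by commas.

  step 2 ⇒ step 3: BAACBAACBAAC ⇒ BA·AC·AC·CA·BA·AC·AC·CA·BA·AC·AC·CA
    A ↦ AC
    B ↦ BA
    C ↦ CA

A->AC, B->BA, C->CA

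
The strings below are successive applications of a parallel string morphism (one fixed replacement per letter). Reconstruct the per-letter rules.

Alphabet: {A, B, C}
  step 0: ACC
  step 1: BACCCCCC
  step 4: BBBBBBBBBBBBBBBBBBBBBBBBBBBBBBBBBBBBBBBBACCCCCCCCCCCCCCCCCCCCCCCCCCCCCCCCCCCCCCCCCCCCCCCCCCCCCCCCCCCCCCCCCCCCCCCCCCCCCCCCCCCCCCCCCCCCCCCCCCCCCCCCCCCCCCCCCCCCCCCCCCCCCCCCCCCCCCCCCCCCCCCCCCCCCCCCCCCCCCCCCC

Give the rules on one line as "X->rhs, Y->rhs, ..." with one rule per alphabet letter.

  step 0 ⇒ step 1: ACC ⇒ BA·CCC·CCC
    A ↦ BA
    C ↦ CCC
    B ↦ BBB  (constrained at step 1)

A->BA, B->BBB, C->CCC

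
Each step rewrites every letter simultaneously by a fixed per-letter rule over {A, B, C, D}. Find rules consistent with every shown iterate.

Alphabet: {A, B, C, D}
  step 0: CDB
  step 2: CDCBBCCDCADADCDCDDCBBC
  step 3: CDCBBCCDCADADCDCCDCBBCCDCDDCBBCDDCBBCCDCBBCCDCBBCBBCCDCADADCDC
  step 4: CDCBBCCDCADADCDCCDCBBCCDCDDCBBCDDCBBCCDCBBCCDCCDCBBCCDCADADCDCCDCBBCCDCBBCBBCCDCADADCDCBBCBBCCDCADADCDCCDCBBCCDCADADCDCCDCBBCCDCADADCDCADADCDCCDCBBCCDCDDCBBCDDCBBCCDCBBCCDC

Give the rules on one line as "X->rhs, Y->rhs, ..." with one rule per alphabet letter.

A->DDC, B->AD, C->CDC, D->BBC

  step 3 ⇒ step 4: CDCBBCCDCADADCDCCDCBBCCDCDDCBBCDDCBBCCDCBBCCDCBBCBBCCDCADADCDC ⇒ CDC·BBC·CDC·AD·AD·CDC·CDC·BBC·CDC·DDC·BBC·DDC·BBC·CDC·BBC·CDC·CDC·BBC·CDC·AD·AD·CDC·CDC·BBC·CDC·BBC·BBC·CDC·AD·AD·CDC·BBC·BBC·CDC·AD·AD·CDC·CDC·BBC·CDC·AD·AD·CDC·CDC·BBC·CDC·AD·AD·CDC·AD·AD·CDC·CDC·BBC·CDC·DDC·BBC·DDC·BBC·CDC·BBC·CDC
    A ↦ DDC
    B ↦ AD
    C ↦ CDC
    D ↦ BBC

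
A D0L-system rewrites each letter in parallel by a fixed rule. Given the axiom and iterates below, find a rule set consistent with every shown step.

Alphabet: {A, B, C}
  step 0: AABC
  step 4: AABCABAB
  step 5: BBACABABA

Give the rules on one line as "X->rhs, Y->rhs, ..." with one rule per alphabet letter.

A->B, B->A, C->CA

  step 4 ⇒ step 5: AABCABAB ⇒ B·B·A·CA·B·A·B·A
    A ↦ B
    B ↦ A
    C ↦ CA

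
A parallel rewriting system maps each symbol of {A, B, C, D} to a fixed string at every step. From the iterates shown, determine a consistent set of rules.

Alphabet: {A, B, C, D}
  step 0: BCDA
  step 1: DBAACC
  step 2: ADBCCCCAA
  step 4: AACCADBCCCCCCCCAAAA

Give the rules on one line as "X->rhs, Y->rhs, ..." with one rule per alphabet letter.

  step 1 ⇒ step 2: DBAACC ⇒ A·DB·CC·CC·A·A
    A ↦ CC
    B ↦ DB
    C ↦ A
    D ↦ A

A->CC, B->DB, C->A, D->A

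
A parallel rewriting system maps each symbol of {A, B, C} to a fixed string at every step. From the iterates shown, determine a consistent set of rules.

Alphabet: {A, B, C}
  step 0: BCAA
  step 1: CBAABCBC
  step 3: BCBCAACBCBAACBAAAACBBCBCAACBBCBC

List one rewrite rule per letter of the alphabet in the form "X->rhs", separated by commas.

  step 0 ⇒ step 1: BCAA ⇒ CB·AA·BC·BC
    A ↦ BC
    B ↦ CB
    C ↦ AA

A->BC, B->CB, C->AA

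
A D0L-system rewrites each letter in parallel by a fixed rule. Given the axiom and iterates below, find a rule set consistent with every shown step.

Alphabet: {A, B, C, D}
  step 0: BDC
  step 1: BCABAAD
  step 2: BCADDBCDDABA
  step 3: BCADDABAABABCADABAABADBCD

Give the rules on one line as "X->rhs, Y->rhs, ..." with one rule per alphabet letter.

  step 2 ⇒ step 3: BCADDBCDDABA ⇒ BC·AD·D·ABA·ABA·BC·AD·ABA·ABA·D·BC·D
    A ↦ D
    B ↦ BC
    C ↦ AD
    D ↦ ABA

A->D, B->BC, C->AD, D->ABA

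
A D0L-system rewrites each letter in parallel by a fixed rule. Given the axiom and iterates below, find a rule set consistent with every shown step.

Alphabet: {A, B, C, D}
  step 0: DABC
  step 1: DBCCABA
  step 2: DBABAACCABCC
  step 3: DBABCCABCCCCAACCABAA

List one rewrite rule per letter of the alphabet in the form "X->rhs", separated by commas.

  step 2 ⇒ step 3: DBABAACCABCC ⇒ DB·AB·CC·AB·CC·CC·A·A·CC·AB·A·A
    A ↦ CC
    B ↦ AB
    C ↦ A
    D ↦ DB

A->CC, B->AB, C->A, D->DB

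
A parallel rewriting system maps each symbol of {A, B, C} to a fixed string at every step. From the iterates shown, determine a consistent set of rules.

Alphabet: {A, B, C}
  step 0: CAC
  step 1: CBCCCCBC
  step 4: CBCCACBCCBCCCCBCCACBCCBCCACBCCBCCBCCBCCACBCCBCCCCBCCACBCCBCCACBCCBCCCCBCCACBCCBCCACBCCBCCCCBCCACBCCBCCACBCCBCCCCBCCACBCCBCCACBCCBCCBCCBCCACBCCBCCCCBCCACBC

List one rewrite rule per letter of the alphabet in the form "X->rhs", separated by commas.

A->CC, B->CA, C->CBC

  step 0 ⇒ step 1: CAC ⇒ CBC·CC·CBC
    A ↦ CC
    C ↦ CBC
    B ↦ CA  (constrained at step 1)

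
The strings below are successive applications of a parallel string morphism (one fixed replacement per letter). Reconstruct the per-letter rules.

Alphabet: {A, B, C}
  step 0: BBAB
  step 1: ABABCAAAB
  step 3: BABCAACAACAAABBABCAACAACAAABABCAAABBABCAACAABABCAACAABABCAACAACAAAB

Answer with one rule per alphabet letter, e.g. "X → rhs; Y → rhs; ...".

A->CAA, B->AB, C->BAB

  step 0 ⇒ step 1: BBAB ⇒ AB·AB·CAA·AB
    A ↦ CAA
    B ↦ AB
    C ↦ BAB  (constrained at step 1)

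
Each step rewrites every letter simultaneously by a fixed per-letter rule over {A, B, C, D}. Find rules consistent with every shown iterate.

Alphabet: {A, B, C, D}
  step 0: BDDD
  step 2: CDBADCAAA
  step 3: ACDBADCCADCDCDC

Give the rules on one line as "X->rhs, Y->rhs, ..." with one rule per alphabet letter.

  step 2 ⇒ step 3: CDBADCAAA ⇒ A·C·DBA·DC·C·A·DC·DC·DC
    A ↦ DC
    B ↦ DBA
    C ↦ A
    D ↦ C

A->DC, B->DBA, C->A, D->C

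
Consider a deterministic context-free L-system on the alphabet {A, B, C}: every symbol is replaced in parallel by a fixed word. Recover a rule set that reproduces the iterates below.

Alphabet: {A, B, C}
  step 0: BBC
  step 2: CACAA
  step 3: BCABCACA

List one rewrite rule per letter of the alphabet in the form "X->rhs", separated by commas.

A->CA, B->A, C->B

  step 2 ⇒ step 3: CACAA ⇒ B·CA·B·CA·CA
    A ↦ CA
    C ↦ B
    B ↦ A  (constrained at step 0)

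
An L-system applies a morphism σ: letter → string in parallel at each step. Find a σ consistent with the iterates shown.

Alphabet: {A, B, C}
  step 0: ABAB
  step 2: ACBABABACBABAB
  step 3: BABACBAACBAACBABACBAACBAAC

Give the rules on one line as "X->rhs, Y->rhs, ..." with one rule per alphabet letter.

  step 2 ⇒ step 3: ACBABABACBABAB ⇒ BA·B·AC·BA·AC·BA·AC·BA·B·AC·BA·AC·BA·AC
    A ↦ BA
    B ↦ AC
    C ↦ B

A->BA, B->AC, C->B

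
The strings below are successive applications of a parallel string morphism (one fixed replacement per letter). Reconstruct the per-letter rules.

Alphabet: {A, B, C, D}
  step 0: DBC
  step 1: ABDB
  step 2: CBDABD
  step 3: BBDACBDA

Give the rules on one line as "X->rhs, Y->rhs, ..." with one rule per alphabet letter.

  step 2 ⇒ step 3: CBDABD ⇒ B·BD·A·C·BD·A
    A ↦ C
    B ↦ BD
    C ↦ B
    D ↦ A

A->C, B->BD, C->B, D->A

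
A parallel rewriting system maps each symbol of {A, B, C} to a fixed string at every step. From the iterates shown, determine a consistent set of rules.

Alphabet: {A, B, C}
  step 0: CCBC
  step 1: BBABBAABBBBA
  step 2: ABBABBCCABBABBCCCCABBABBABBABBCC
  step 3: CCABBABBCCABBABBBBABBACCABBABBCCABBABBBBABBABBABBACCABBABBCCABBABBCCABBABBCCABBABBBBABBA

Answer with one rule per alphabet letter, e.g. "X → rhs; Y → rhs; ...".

  step 2 ⇒ step 3: ABBABBCCABBABBCCCCABBABBABBABBCC ⇒ CC·ABB·ABB·CC·ABB·ABB·BBA·BBA·CC·ABB·ABB·CC·ABB·ABB·BBA·BBA·BBA·BBA·CC·ABB·ABB·CC·ABB·ABB·CC·ABB·ABB·CC·ABB·ABB·BBA·BBA
    A ↦ CC
    B ↦ ABB
    C ↦ BBA

A->CC, B->ABB, C->BBA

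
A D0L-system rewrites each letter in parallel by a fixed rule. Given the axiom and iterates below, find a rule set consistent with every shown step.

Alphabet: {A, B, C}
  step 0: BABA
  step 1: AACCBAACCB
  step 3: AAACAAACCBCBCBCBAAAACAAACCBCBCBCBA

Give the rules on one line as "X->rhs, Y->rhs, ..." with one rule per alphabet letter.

  step 0 ⇒ step 1: BABA ⇒ AAC·CB·AAC·CB
    A ↦ CB
    B ↦ AAC
    C ↦ A  (constrained at step 1)

A->CB, B->AAC, C->A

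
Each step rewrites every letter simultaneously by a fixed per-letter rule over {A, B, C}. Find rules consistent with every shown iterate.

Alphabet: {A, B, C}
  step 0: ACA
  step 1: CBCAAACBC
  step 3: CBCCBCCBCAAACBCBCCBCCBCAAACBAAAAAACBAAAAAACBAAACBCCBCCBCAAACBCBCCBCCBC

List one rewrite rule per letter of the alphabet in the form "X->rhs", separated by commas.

A->CBC, B->CB, C->AAA

  step 0 ⇒ step 1: ACA ⇒ CBC·AAA·CBC
    A ↦ CBC
    C ↦ AAA
    B ↦ CB  (constrained at step 1)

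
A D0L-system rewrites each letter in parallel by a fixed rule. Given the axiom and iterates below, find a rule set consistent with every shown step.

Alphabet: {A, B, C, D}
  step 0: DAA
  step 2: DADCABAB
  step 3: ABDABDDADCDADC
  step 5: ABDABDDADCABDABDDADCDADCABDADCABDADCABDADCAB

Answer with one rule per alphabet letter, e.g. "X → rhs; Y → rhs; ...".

A->D, B->ADC, C->D, D->AB

  step 2 ⇒ step 3: DADCABAB ⇒ AB·D·AB·D·D·ADC·D·ADC
    A ↦ D
    B ↦ ADC
    C ↦ D
    D ↦ AB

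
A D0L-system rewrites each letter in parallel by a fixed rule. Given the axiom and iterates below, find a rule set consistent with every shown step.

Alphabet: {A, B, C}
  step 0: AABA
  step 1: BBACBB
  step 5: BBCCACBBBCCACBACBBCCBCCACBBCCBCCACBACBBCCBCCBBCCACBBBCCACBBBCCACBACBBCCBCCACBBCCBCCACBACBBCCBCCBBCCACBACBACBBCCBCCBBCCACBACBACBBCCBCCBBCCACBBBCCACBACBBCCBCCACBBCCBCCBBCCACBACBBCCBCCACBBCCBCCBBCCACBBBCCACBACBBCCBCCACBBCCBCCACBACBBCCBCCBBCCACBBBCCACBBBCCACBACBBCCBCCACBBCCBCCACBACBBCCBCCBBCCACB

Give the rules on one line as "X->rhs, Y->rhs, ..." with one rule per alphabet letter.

  step 0 ⇒ step 1: AABA ⇒ B·B·ACB·B
    A ↦ B
    B ↦ ACB
    C ↦ BCC  (constrained at step 1)

A->B, B->ACB, C->BCC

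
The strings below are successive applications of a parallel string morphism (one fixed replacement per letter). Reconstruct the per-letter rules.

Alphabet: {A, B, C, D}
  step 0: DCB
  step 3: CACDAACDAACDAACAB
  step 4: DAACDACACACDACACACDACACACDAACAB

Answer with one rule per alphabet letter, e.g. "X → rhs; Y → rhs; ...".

  step 3 ⇒ step 4: CACDAACDAACDAACAB ⇒ DA·AC·DA·C·AC·AC·DA·C·AC·AC·DA·C·AC·AC·DA·AC·AB
    A ↦ AC
    B ↦ AB
    C ↦ DA
    D ↦ C

A->AC, B->AB, C->DA, D->C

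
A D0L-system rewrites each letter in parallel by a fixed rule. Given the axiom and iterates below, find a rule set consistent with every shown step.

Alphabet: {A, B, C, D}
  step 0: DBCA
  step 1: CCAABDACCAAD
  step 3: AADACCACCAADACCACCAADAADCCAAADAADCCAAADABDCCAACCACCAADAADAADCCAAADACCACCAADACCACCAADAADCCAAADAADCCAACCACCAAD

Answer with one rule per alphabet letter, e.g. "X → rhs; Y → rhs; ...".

  step 0 ⇒ step 1: DBCA ⇒ CCA·ABD·ACC·AAD
    A ↦ AAD
    B ↦ ABD
    C ↦ ACC
    D ↦ CCA

A->AAD, B->ABD, C->ACC, D->CCA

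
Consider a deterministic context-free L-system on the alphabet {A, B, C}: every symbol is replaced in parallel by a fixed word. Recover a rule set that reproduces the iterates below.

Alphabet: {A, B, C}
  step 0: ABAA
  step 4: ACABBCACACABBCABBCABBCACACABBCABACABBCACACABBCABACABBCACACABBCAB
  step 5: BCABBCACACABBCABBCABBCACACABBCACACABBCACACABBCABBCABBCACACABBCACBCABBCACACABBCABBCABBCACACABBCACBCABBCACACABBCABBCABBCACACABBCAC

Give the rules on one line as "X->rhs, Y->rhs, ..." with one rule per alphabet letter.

  step 4 ⇒ step 5: ACABBCACACABBCABBCABBCACACABBCABACABBCACACABBCABACABBCACACABBCAB ⇒ BC·AB·BC·AC·AC·AB·BC·AB·BC·AB·BC·AC·AC·AB·BC·AC·AC·AB·BC·AC·AC·AB·BC·AB·BC·AB·BC·AC·AC·AB·BC·AC·BC·AB·BC·AC·AC·AB·BC·AB·BC·AB·BC·AC·AC·AB·BC·AC·BC·AB·BC·AC·AC·AB·BC·AB·BC·AB·BC·AC·AC·AB·BC·AC
    A ↦ BC
    B ↦ AC
    C ↦ AB

A->BC, B->AC, C->AB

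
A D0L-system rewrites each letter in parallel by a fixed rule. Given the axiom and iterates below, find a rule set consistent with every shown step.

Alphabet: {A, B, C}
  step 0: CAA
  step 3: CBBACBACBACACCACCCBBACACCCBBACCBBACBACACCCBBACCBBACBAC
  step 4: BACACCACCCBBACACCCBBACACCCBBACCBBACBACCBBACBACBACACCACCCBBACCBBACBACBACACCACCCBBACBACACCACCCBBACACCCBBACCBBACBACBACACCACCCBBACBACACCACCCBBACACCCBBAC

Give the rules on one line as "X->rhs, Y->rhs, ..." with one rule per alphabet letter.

A->CB, B->ACC, C->BAC

  step 3 ⇒ step 4: CBBACBACBACACCACCCBBACACCCBBACCBBACBACACCCBBACCBBACBAC ⇒ BAC·ACC·ACC·CB·BAC·ACC·CB·BAC·ACC·CB·BAC·CB·BAC·BAC·CB·BAC·BAC·BAC·ACC·ACC·CB·BAC·CB·BAC·BAC·BAC·ACC·ACC·CB·BAC·BAC·ACC·ACC·CB·BAC·ACC·CB·BAC·CB·BAC·BAC·BAC·ACC·ACC·CB·BAC·BAC·ACC·ACC·CB·BAC·ACC·CB·BAC
    A ↦ CB
    B ↦ ACC
    C ↦ BAC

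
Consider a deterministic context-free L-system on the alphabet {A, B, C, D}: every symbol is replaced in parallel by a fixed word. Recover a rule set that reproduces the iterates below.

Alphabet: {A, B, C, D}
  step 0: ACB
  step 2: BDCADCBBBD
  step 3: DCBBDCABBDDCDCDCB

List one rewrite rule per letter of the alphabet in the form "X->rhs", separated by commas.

  step 2 ⇒ step 3: BDCADCBBBD ⇒ DC·B·BD·CA·B·BD·DC·DC·DC·B
    A ↦ CA
    B ↦ DC
    C ↦ BD
    D ↦ B

A->CA, B->DC, C->BD, D->B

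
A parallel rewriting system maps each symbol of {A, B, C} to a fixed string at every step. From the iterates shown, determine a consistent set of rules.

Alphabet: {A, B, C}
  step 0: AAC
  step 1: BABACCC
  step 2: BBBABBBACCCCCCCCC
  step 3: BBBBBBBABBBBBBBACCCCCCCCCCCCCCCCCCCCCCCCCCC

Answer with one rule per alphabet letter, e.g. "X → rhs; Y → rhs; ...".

  step 2 ⇒ step 3: BBBABBBACCCCCCCCC ⇒ BB·BB·BB·BA·BB·BB·BB·BA·CCC·CCC·CCC·CCC·CCC·CCC·CCC·CCC·CCC
    A ↦ BA
    B ↦ BB
    C ↦ CCC

A->BA, B->BB, C->CCC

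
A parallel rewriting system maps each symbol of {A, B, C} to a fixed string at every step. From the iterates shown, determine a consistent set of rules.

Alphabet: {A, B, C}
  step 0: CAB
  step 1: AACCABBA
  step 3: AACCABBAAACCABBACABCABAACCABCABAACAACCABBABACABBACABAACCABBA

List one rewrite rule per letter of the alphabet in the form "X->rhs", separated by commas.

A->CAB, B->BA, C->AAC

  step 0 ⇒ step 1: CAB ⇒ AAC·CAB·BA
    A ↦ CAB
    B ↦ BA
    C ↦ AAC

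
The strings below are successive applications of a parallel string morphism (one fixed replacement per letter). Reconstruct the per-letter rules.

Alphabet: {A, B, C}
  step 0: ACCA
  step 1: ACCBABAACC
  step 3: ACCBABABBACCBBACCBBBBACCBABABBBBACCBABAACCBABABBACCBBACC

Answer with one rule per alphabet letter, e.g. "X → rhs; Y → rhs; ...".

A->ACC, B->BB, C->BA

  step 0 ⇒ step 1: ACCA ⇒ ACC·BA·BA·ACC
    A ↦ ACC
    C ↦ BA
    B ↦ BB  (constrained at step 1)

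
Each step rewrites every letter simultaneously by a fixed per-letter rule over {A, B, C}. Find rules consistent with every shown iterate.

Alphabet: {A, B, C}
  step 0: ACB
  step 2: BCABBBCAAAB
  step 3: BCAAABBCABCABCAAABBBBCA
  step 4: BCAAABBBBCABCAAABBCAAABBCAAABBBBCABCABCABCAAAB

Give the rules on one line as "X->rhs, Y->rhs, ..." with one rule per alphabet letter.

  step 3 ⇒ step 4: BCAAABBCABCABCAAABBBBCA ⇒ BCA·AA·B·B·B·BCA·BCA·AA·B·BCA·AA·B·BCA·AA·B·B·B·BCA·BCA·BCA·BCA·AA·B
    A ↦ B
    B ↦ BCA
    C ↦ AA

A->B, B->BCA, C->AA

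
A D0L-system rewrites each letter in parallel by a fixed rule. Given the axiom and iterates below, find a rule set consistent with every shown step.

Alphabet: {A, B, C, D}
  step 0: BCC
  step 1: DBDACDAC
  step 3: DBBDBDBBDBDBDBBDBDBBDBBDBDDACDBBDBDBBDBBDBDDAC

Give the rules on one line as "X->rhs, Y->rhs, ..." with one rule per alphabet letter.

A->D, B->DB, C->DAC, D->BDB

  step 0 ⇒ step 1: BCC ⇒ DB·DAC·DAC
    B ↦ DB
    C ↦ DAC
    A ↦ D  (constrained at step 1)
    D ↦ BDB  (constrained at step 1)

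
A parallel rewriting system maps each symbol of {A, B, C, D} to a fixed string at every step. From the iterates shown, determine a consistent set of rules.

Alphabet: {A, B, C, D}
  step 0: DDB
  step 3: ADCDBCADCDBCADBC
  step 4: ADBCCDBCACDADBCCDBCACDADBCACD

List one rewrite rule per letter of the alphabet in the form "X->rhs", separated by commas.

  step 3 ⇒ step 4: ADCDBCADCDBCADBC ⇒ AD·BC·CD·BC·A·CD·AD·BC·CD·BC·A·CD·AD·BC·A·CD
    A ↦ AD
    B ↦ A
    C ↦ CD
    D ↦ BC

A->AD, B->A, C->CD, D->BC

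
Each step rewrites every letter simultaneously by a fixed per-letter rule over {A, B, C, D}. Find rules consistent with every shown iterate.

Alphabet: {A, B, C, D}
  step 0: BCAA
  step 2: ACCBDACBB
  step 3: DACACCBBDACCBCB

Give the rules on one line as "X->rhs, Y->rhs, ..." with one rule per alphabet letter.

A->D, B->CB, C->AC, D->B

  step 2 ⇒ step 3: ACCBDACBB ⇒ D·AC·AC·CB·B·D·AC·CB·CB
    A ↦ D
    B ↦ CB
    C ↦ AC
    D ↦ B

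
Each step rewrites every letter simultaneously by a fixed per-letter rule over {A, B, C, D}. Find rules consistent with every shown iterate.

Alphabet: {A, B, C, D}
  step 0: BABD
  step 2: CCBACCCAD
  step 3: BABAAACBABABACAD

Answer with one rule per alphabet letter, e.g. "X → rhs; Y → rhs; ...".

A->C, B->AA, C->BA, D->AD

  step 2 ⇒ step 3: CCBACCCAD ⇒ BA·BA·AA·C·BA·BA·BA·C·AD
    A ↦ C
    B ↦ AA
    C ↦ BA
    D ↦ AD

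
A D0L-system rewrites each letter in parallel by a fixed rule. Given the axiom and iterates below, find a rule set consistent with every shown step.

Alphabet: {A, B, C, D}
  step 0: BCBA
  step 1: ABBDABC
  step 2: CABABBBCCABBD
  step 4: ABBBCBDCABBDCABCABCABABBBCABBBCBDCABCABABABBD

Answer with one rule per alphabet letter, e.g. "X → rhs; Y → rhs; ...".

A->C, B->AB, C->BD, D->BBC

  step 1 ⇒ step 2: ABBDABC ⇒ C·AB·AB·BBC·C·AB·BD
    A ↦ C
    B ↦ AB
    C ↦ BD
    D ↦ BBC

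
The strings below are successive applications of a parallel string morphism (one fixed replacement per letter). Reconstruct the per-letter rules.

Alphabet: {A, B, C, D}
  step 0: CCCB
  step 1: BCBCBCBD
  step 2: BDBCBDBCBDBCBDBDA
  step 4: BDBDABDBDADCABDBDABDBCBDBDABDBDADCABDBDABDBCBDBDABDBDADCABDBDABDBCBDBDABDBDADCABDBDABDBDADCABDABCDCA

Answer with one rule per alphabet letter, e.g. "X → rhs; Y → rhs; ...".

A->DCA, B->BD, C->BC, D->BDA

  step 1 ⇒ step 2: BCBCBCBD ⇒ BD·BC·BD·BC·BD·BC·BD·BDA
    B ↦ BD
    C ↦ BC
    D ↦ BDA
    A ↦ DCA  (constrained at step 2)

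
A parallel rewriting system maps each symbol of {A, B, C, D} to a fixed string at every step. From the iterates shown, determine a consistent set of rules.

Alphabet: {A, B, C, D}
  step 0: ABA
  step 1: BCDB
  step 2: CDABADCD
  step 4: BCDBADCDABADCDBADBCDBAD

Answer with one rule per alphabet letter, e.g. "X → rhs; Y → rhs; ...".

  step 1 ⇒ step 2: BCDB ⇒ CD·AB·AD·CD
    B ↦ CD
    C ↦ AB
    D ↦ AD
  step 0 ⇒ step 1: ABA ⇒ B·CD·B
    A ↦ B

A->B, B->CD, C->AB, D->AD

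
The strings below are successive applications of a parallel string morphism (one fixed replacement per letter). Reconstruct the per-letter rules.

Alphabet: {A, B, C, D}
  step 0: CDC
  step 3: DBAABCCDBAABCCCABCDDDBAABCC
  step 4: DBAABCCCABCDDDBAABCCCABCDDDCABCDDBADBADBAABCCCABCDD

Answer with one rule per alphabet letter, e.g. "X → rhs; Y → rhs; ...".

  step 3 ⇒ step 4: DBAABCCDBAABCCCABCDDDBAABCC ⇒ DBA·ABC·C·C·ABC·D·D·DBA·ABC·C·C·ABC·D·D·D·C·ABC·D·DBA·DBA·DBA·ABC·C·C·ABC·D·D
    A ↦ C
    B ↦ ABC
    C ↦ D
    D ↦ DBA

A->C, B->ABC, C->D, D->DBA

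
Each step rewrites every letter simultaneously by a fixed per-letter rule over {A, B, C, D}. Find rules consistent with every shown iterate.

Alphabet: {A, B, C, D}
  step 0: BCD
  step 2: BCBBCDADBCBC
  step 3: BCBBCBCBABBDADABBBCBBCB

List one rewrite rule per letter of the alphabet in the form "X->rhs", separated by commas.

  step 2 ⇒ step 3: BCBBCDADBCBC ⇒ BC·B·BC·BC·B·ABB·DAD·ABB·BC·B·BC·B
    A ↦ DAD
    B ↦ BC
    C ↦ B
    D ↦ ABB

A->DAD, B->BC, C->B, D->ABB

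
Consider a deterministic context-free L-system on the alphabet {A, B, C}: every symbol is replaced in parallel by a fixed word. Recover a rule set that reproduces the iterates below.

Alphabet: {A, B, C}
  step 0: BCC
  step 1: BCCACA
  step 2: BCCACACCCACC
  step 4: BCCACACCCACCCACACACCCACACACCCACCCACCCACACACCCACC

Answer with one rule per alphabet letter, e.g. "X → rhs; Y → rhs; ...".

A->CC, B->BC, C->CA

  step 1 ⇒ step 2: BCCACA ⇒ BC·CA·CA·CC·CA·CC
    A ↦ CC
    B ↦ BC
    C ↦ CA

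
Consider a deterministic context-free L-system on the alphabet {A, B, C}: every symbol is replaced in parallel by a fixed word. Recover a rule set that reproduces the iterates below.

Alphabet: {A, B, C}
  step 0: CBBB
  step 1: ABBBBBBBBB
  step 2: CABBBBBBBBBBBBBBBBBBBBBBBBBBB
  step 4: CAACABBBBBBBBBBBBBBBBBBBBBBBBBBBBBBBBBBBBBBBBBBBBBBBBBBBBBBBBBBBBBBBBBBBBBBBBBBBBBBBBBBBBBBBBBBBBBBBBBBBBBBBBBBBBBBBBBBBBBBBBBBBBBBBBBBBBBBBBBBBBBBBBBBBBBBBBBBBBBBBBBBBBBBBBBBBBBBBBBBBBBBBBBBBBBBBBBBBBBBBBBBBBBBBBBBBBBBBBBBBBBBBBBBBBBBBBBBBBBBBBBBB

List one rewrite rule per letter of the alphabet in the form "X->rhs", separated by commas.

A->CA, B->BBB, C->A

  step 1 ⇒ step 2: ABBBBBBBBB ⇒ CA·BBB·BBB·BBB·BBB·BBB·BBB·BBB·BBB·BBB
    A ↦ CA
    B ↦ BBB
  step 0 ⇒ step 1: CBBB ⇒ A·BBB·BBB·BBB
    C ↦ A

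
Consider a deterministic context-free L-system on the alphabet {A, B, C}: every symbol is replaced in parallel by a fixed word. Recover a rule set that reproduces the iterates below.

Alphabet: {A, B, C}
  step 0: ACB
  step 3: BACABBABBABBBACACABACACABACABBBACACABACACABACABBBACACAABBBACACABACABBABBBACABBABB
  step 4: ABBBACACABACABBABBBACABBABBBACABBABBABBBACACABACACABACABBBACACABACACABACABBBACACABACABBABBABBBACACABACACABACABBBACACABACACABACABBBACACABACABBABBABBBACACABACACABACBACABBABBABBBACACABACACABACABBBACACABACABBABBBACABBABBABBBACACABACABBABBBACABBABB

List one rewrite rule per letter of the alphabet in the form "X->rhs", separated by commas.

A->BAC, B->ABB, C->ACA

  step 3 ⇒ step 4: BACABBABBABBBACACABACACABACABBBACACABACACABACABBBACACAABBBACACABACABBABBBACABBABB ⇒ ABB·BAC·ACA·BAC·ABB·ABB·BAC·ABB·ABB·BAC·ABB·ABB·ABB·BAC·ACA·BAC·ACA·BAC·ABB·BAC·ACA·BAC·ACA·BAC·ABB·BAC·ACA·BAC·ABB·ABB·ABB·BAC·ACA·BAC·ACA·BAC·ABB·BAC·ACA·BAC·ACA·BAC·ABB·BAC·ACA·BAC·ABB·ABB·ABB·BAC·ACA·BAC·ACA·BAC·BAC·ABB·ABB·ABB·BAC·ACA·BAC·ACA·BAC·ABB·BAC·ACA·BAC·ABB·ABB·BAC·ABB·ABB·ABB·BAC·ACA·BAC·ABB·ABB·BAC·ABB·ABB
    A ↦ BAC
    B ↦ ABB
    C ↦ ACA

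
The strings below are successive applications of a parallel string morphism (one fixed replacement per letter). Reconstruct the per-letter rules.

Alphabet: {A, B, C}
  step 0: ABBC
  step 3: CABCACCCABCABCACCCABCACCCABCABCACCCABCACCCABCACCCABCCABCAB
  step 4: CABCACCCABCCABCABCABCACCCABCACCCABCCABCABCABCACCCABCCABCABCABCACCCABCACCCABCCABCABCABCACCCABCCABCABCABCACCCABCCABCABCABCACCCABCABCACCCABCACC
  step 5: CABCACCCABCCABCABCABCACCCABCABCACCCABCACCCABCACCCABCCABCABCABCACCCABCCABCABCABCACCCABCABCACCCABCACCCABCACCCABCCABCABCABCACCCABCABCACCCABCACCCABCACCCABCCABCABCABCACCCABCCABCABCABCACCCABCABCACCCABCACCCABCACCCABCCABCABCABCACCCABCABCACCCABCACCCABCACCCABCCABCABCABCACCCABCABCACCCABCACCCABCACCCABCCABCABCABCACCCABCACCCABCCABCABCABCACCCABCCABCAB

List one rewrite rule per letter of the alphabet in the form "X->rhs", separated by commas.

  step 4 ⇒ step 5: CABCACCCABCCABCABCABCACCCABCACCCABCCABCABCABCACCCABCCABCABCABCACCCABCACCCABCCABCABCABCACCCABCCABCABCABCACCCABCCABCABCABCACCCABCABCACCCABCACC ⇒ CAB·C·ACC·CAB·C·CAB·CAB·CAB·C·ACC·CAB·CAB·C·ACC·CAB·C·ACC·CAB·C·ACC·CAB·C·CAB·CAB·CAB·C·ACC·CAB·C·CAB·CAB·CAB·C·ACC·CAB·CAB·C·ACC·CAB·C·ACC·CAB·C·ACC·CAB·C·CAB·CAB·CAB·C·ACC·CAB·CAB·C·ACC·CAB·C·ACC·CAB·C·ACC·CAB·C·CAB·CAB·CAB·C·ACC·CAB·C·CAB·CAB·CAB·C·ACC·CAB·CAB·C·ACC·CAB·C·ACC·CAB·C·ACC·CAB·C·CAB·CAB·CAB·C·ACC·CAB·CAB·C·ACC·CAB·C·ACC·CAB·C·ACC·CAB·C·CAB·CAB·CAB·C·ACC·CAB·CAB·C·ACC·CAB·C·ACC·CAB·C·ACC·CAB·C·CAB·CAB·CAB·C·ACC·CAB·C·ACC·CAB·C·CAB·CAB·CAB·C·ACC·CAB·C·CAB·CAB
    A ↦ C
    B ↦ ACC
    C ↦ CAB

A->C, B->ACC, C->CAB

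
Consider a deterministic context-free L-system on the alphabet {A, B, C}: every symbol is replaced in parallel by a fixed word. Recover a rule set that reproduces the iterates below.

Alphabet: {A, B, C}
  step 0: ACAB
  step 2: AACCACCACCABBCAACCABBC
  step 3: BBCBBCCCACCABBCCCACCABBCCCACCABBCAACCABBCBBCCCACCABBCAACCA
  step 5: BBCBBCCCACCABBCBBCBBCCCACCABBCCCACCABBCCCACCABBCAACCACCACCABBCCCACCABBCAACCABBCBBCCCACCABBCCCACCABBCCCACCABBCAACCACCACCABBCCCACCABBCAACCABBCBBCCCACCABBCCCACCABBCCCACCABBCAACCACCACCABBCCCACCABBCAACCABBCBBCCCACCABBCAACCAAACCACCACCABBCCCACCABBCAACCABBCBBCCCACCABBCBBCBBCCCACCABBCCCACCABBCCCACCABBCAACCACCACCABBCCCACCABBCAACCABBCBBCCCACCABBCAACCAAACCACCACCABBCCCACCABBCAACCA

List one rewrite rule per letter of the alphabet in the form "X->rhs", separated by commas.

A->BBC, B->A, C->CCA

  step 2 ⇒ step 3: AACCACCACCABBCAACCABBC ⇒ BBC·BBC·CCA·CCA·BBC·CCA·CCA·BBC·CCA·CCA·BBC·A·A·CCA·BBC·BBC·CCA·CCA·BBC·A·A·CCA
    A ↦ BBC
    B ↦ A
    C ↦ CCA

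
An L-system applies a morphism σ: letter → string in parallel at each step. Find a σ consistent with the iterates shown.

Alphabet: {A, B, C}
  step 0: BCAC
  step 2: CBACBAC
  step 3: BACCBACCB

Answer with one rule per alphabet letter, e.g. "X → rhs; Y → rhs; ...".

  step 2 ⇒ step 3: CBACBAC ⇒ B·AC·C·B·AC·C·B
    A ↦ C
    B ↦ AC
    C ↦ B

A->C, B->AC, C->B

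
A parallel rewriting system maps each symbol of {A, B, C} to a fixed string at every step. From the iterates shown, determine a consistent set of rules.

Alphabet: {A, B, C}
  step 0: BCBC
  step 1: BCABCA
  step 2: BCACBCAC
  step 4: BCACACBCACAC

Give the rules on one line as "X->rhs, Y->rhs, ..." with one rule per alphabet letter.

  step 1 ⇒ step 2: BCABCA ⇒ BC·A·C·BC·A·C
    A ↦ C
    B ↦ BC
    C ↦ A

A->C, B->BC, C->A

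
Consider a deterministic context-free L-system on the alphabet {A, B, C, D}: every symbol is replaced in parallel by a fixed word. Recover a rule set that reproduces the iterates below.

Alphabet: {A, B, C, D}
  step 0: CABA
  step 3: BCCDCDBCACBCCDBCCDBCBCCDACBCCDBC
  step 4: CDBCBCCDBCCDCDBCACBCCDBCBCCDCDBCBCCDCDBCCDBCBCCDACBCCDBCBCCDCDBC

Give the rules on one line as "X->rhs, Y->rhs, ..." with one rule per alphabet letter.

  step 3 ⇒ step 4: BCCDCDBCACBCCDBCCDBCBCCDACBCCDBC ⇒ CD·BC·BC·CD·BC·CD·CD·BC·AC·BC·CD·BC·BC·CD·CD·BC·BC·CD·CD·BC·CD·BC·BC·CD·AC·BC·CD·BC·BC·CD·CD·BC
    A ↦ AC
    B ↦ CD
    C ↦ BC
    D ↦ CD

A->AC, B->CD, C->BC, D->CD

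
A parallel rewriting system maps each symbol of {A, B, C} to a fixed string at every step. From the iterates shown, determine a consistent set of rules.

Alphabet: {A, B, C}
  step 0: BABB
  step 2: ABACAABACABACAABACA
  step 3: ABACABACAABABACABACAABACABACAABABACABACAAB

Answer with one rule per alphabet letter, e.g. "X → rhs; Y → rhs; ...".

A->AB, B->AC, C->ACA

  step 2 ⇒ step 3: ABACAABACABACAABACA ⇒ AB·AC·AB·ACA·AB·AB·AC·AB·ACA·AB·AC·AB·ACA·AB·AB·AC·AB·ACA·AB
    A ↦ AB
    B ↦ AC
    C ↦ ACA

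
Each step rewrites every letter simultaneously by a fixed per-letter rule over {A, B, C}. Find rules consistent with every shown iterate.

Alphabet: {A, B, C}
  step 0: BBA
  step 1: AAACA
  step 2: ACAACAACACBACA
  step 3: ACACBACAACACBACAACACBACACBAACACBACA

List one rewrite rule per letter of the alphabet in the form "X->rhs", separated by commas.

A->ACA, B->A, C->CB

  step 2 ⇒ step 3: ACAACAACACBACA ⇒ ACA·CB·ACA·ACA·CB·ACA·ACA·CB·ACA·CB·A·ACA·CB·ACA
    A ↦ ACA
    B ↦ A
    C ↦ CB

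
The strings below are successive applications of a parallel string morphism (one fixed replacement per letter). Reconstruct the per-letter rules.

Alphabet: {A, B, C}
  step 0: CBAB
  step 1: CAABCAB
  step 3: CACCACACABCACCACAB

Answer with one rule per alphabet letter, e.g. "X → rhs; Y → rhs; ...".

  step 0 ⇒ step 1: CBAB ⇒ CA·AB·C·AB
    A ↦ C
    B ↦ AB
    C ↦ CA

A->C, B->AB, C->CA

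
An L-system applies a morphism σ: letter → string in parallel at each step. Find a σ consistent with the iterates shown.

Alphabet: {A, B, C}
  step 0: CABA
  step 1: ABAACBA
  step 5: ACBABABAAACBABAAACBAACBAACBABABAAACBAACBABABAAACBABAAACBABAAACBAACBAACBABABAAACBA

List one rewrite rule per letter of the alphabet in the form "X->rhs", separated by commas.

A->BA, B->AC, C->A

  step 0 ⇒ step 1: CABA ⇒ A·BA·AC·BA
    A ↦ BA
    B ↦ AC
    C ↦ A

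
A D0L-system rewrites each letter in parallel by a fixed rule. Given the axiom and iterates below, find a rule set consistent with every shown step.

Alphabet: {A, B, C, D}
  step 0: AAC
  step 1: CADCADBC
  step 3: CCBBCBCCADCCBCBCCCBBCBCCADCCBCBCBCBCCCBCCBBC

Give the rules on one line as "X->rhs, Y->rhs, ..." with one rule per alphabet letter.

A->CAD, B->CCB, C->BC, D->CC

  step 0 ⇒ step 1: AAC ⇒ CAD·CAD·BC
    A ↦ CAD
    C ↦ BC
    B ↦ CCB  (constrained at step 1)
    D ↦ CC  (constrained at step 1)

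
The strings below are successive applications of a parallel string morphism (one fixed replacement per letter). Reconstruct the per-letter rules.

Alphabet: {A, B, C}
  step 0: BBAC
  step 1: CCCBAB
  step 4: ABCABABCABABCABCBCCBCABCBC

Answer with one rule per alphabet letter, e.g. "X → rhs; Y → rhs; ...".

A->CB, B->C, C->AB

  step 0 ⇒ step 1: BBAC ⇒ C·C·CB·AB
    A ↦ CB
    B ↦ C
    C ↦ AB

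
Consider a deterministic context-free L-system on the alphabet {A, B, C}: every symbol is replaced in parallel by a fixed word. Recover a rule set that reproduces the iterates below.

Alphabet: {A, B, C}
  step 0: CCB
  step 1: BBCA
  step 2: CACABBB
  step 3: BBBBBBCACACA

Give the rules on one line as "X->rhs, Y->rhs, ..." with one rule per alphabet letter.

A->BB, B->CA, C->B

  step 2 ⇒ step 3: CACABBB ⇒ B·BB·B·BB·CA·CA·CA
    A ↦ BB
    B ↦ CA
    C ↦ B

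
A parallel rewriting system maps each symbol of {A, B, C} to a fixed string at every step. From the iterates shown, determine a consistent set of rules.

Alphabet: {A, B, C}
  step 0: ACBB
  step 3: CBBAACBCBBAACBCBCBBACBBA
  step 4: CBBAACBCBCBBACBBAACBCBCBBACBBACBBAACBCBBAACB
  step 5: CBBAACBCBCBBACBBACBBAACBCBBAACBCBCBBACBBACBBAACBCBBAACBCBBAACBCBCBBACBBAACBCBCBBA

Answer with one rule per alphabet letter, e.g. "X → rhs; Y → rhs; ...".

A->CB, B->A, C->CBB

  step 4 ⇒ step 5: CBBAACBCBCBBACBBAACBCBCBBACBBACBBAACBCBBAACB ⇒ CBB·A·A·CB·CB·CBB·A·CBB·A·CBB·A·A·CB·CBB·A·A·CB·CB·CBB·A·CBB·A·CBB·A·A·CB·CBB·A·A·CB·CBB·A·A·CB·CB·CBB·A·CBB·A·A·CB·CB·CBB·A
    A ↦ CB
    B ↦ A
    C ↦ CBB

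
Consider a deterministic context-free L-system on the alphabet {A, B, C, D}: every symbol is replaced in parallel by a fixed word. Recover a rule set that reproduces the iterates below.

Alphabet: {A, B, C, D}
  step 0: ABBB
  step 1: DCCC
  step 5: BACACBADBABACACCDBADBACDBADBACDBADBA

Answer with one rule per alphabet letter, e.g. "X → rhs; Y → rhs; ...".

A->D, B->C, C->BA, D->CAC

  step 0 ⇒ step 1: ABBB ⇒ D·C·C·C
    A ↦ D
    B ↦ C
    C ↦ BA  (constrained at step 1)
    D ↦ CAC  (constrained at step 1)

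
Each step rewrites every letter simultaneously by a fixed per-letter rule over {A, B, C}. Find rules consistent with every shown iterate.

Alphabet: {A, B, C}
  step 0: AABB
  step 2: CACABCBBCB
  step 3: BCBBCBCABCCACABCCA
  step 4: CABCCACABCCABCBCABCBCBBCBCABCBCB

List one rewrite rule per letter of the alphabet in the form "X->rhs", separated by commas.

A->B, B->CA, C->BC

  step 3 ⇒ step 4: BCBBCBCABCCACABCCA ⇒ CA·BC·CA·CA·BC·CA·BC·B·CA·BC·BC·B·BC·B·CA·BC·BC·B
    A ↦ B
    B ↦ CA
    C ↦ BC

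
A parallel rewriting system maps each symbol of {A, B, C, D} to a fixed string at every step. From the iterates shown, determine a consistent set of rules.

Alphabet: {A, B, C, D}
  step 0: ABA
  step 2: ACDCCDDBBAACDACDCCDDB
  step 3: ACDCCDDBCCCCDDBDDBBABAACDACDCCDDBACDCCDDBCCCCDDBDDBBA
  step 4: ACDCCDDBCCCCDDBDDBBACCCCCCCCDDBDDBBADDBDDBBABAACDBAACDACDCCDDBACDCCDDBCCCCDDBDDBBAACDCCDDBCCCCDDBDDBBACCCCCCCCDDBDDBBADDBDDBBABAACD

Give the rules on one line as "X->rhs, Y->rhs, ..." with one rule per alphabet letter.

  step 3 ⇒ step 4: ACDCCDDBCCCCDDBDDBBABAACDACDCCDDBACDCCDDBCCCCDDBDDBBA ⇒ ACD·CC·DDB·CC·CC·DDB·DDB·BA·CC·CC·CC·CC·DDB·DDB·BA·DDB·DDB·BA·BA·ACD·BA·ACD·ACD·CC·DDB·ACD·CC·DDB·CC·CC·DDB·DDB·BA·ACD·CC·DDB·CC·CC·DDB·DDB·BA·CC·CC·CC·CC·DDB·DDB·BA·DDB·DDB·BA·BA·ACD
    A ↦ ACD
    B ↦ BA
    C ↦ CC
    D ↦ DDB

A->ACD, B->BA, C->CC, D->DDB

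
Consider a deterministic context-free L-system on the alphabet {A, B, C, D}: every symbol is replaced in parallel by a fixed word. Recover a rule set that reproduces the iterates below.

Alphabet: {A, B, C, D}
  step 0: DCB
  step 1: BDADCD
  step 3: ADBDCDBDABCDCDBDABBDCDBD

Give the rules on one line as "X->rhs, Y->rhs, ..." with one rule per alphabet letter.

  step 0 ⇒ step 1: DCB ⇒ BD·AD·CD
    B ↦ CD
    C ↦ AD
    D ↦ BD
    A ↦ AB  (constrained at step 1)

A->AB, B->CD, C->AD, D->BD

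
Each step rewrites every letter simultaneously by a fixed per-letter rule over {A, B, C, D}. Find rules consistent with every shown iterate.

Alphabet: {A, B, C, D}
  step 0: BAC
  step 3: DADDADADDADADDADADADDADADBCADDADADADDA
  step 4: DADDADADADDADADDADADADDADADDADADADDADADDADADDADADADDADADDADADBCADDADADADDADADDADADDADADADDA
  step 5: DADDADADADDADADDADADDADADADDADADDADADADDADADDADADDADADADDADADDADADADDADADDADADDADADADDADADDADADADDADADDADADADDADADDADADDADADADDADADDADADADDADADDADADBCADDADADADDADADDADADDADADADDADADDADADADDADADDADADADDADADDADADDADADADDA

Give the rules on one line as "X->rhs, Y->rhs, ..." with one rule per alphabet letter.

  step 4 ⇒ step 5: DADDADADADDADADDADADADDADADDADADADDADADDADADDADADADDADADDADADBCADDADADADDADADDADADDADADADDA ⇒ DA·DDA·DA·DA·DDA·DA·DDA·DA·DDA·DA·DA·DDA·DA·DDA·DA·DA·DDA·DA·DDA·DA·DDA·DA·DA·DDA·DA·DDA·DA·DA·DDA·DA·DDA·DA·DDA·DA·DA·DDA·DA·DDA·DA·DA·DDA·DA·DDA·DA·DA·DDA·DA·DDA·DA·DDA·DA·DA·DDA·DA·DDA·DA·DA·DDA·DA·DDA·DA·D·BCA·DDA·DA·DA·DDA·DA·DDA·DA·DDA·DA·DA·DDA·DA·DDA·DA·DA·DDA·DA·DDA·DA·DA·DDA·DA·DDA·DA·DDA·DA·DA·DDA
    A ↦ DDA
    B ↦ D
    C ↦ BCA
    D ↦ DA

A->DDA, B->D, C->BCA, D->DA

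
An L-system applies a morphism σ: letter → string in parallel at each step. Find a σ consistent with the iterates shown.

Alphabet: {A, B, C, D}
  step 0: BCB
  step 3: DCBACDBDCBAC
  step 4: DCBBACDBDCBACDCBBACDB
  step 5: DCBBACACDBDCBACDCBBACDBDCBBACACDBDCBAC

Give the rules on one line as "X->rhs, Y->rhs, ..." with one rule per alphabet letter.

  step 4 ⇒ step 5: DCBBACDBDCBACDCBBACDB ⇒ DCB·B·AC·AC·D·B·DCB·AC·DCB·B·AC·D·B·DCB·B·AC·AC·D·B·DCB·AC
    A ↦ D
    B ↦ AC
    C ↦ B
    D ↦ DCB

A->D, B->AC, C->B, D->DCB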